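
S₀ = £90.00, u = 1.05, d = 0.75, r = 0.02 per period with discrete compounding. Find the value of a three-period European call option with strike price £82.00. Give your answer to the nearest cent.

£15.24

Risk-neutral probability p = (1 + 0.02 − 0.75)/(1.05 − 0.75) = 0.2700/0.3000 = 0.9000
Terminal stock prices: S_uuu = 104.2, S_uud = 74.42, S_udd = 53.16, S_ddd = 37.97
Terminal payoffs (S − K): max(22.19, 0) = 22.19, max(-7.581, 0) = 0, max(-28.84, 0) = 0, max(-44.03, 0) = 0
Node uu (S = 99.23): V_uu = 1/1.02·[0.9000·22.1863 + 0.1000·0.0000] = 19.5761
Node ud (S = 70.88): V_ud = 1/1.02·[0.9000·0.0000 + 0.1000·0.0000] = 0.0000
Node dd (S = 50.62): V_dd = 1/1.02·[0.9000·0.0000 + 0.1000·0.0000] = 0.0000
Node u (S = 94.5): V_u = 1/1.02·[0.9000·19.5761 + 0.1000·0.0000] = 17.2730
Node d (S = 67.5): V_d = 1/1.02·[0.9000·0.0000 + 0.1000·0.0000] = 0.0000
Node 0 (S = 90): V_0 = 1/1.02·[0.9000·17.2730 + 0.1000·0.0000] = 15.2409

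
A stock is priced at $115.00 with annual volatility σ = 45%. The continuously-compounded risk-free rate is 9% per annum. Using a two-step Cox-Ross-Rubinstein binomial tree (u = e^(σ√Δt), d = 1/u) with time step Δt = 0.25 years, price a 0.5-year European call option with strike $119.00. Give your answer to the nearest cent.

$14.32

CRR parameters: u = e^(σ√Δt) = e^(0.45·√0.25) = 1.2523, d = 1/u = 0.7985
Per-period rate: rΔt = 0.09·0.25 = 0.0225, so R = e^0.0225 = 1.0228
Risk-neutral probability p = (e^0.0225 − 0.7985)/(1.2523 − 0.7985) = 0.2242/0.4538 = 0.4941
Terminal stock prices: S_uu = 180.4, S_ud = 115, S_dd = 73.33
Terminal payoffs (S − K): max(61.36, 0) = 61.36, max(-4, 0) = 0, max(-45.67, 0) = 0
Node u (S = 144): V_u = e^(−0.0225)·[0.4941·61.3559 + 0.5059·0.0000] = 29.6432
Node d (S = 91.83): V_d = e^(−0.0225)·[0.4941·0.0000 + 0.5059·0.0000] = 0.0000
Node 0 (S = 115): V_0 = e^(−0.0225)·[0.4941·29.6432 + 0.5059·0.0000] = 14.3217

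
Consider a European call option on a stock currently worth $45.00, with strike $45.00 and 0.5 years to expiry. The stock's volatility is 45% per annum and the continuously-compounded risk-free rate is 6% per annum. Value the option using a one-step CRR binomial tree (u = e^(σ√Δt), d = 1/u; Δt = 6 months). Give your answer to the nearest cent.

CRR parameters: u = e^(σ√Δt) = e^(0.45·√0.5) = 1.3746, d = 1/u = 0.7275
Per-period rate: rΔt = 0.06·0.5 = 0.03, so R = e^0.03 = 1.0305
Risk-neutral probability p = (e^0.03 − 0.7275)/(1.3746 − 0.7275) = 0.3030/0.6472 = 0.4682
Terminal stock prices: S_u = 61.86, S_d = 32.74
Terminal payoffs (S − K): max(16.86, 0) = 16.86, max(-12.26, 0) = 0
Node 0 (S = 45): V_0 = e^(−0.03)·[0.4682·16.8592 + 0.5318·0.0000] = 7.6597

$7.66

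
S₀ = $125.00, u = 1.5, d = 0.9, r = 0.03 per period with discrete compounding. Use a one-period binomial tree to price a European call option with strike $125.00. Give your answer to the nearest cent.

$13.15

Risk-neutral probability p = (1 + 0.03 − 0.9)/(1.5 − 0.9) = 0.1300/0.6000 = 0.2167
Terminal stock prices: S_u = 187.5, S_d = 112.5
Terminal payoffs (S − K): max(62.5, 0) = 62.5, max(-12.5, 0) = 0
Node 0 (S = 125): V_0 = 1/1.03·[0.2167·62.5000 + 0.7833·0.0000] = 13.1472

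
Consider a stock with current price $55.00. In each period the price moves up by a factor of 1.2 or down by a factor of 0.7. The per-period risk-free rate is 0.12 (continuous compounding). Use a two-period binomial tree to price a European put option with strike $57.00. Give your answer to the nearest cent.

$2.60

Risk-neutral probability p = (e^0.12 − 0.7)/(1.2 − 0.7) = 0.4275/0.5000 = 0.8550
Terminal stock prices: S_uu = 79.2, S_ud = 46.2, S_dd = 26.95
Terminal payoffs (K − S): max(-22.2, 0) = 0, max(10.8, 0) = 10.8, max(30.05, 0) = 30.05
Node u (S = 66): V_u = e^(−0.12)·[0.8550·0.0000 + 0.1450·10.8000] = 1.3890
Node d (S = 38.5): V_d = e^(−0.12)·[0.8550·10.8000 + 0.1450·30.0500] = 12.0545
Node 0 (S = 55): V_0 = e^(−0.12)·[0.8550·1.3890 + 0.1450·12.0545] = 2.6036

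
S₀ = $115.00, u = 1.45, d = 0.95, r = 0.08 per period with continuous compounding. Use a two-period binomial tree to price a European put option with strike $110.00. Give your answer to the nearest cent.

$2.85

Risk-neutral probability p = (e^0.08 − 0.95)/(1.45 − 0.95) = 0.1333/0.5000 = 0.2666
Terminal stock prices: S_uu = 241.8, S_ud = 158.4, S_dd = 103.8
Terminal payoffs (K − S): max(-131.8, 0) = 0, max(-48.41, 0) = 0, max(6.213, 0) = 6.213
Node u (S = 166.8): V_u = e^(−0.08)·[0.2666·0.0000 + 0.7334·0.0000] = 0.0000
Node d (S = 109.2): V_d = e^(−0.08)·[0.2666·0.0000 + 0.7334·6.2125] = 4.2061
Node 0 (S = 115): V_0 = e^(−0.08)·[0.2666·0.0000 + 0.7334·4.2061] = 2.8477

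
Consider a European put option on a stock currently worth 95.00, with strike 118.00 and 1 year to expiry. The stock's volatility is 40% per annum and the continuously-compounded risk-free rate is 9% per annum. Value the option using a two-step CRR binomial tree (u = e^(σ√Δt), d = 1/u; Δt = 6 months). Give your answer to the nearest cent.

CRR parameters: u = e^(σ√Δt) = e^(0.4·√0.5) = 1.3269, d = 1/u = 0.7536
Per-period rate: rΔt = 0.09·0.5 = 0.045, so R = e^0.045 = 1.0460
Risk-neutral probability p = (e^0.045 − 0.7536)/(1.3269 − 0.7536) = 0.2924/0.5733 = 0.5100
Terminal stock prices: S_uu = 167.3, S_ud = 95, S_dd = 53.96
Terminal payoffs (K − S): max(-49.26, 0) = 0, max(23, 0) = 23, max(64.04, 0) = 64.04
Node u (S = 126.1): V_u = e^(−0.045)·[0.5100·0.0000 + 0.4900·23.0000] = 10.7730
Node d (S = 71.6): V_d = e^(−0.045)·[0.5100·23.0000 + 0.4900·64.0428] = 41.2121
Node 0 (S = 95): V_0 = e^(−0.045)·[0.5100·10.7730 + 0.4900·41.2121] = 24.5564

24.56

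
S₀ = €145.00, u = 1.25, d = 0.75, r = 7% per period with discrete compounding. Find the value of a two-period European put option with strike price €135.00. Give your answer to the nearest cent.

€6.05

Risk-neutral probability p = (1 + 0.07 − 0.75)/(1.25 − 0.75) = 0.3200/0.5000 = 0.6400
Terminal stock prices: S_uu = 226.6, S_ud = 135.9, S_dd = 81.56
Terminal payoffs (K − S): max(-91.56, 0) = 0, max(-0.9375, 0) = 0, max(53.44, 0) = 53.44
Node u (S = 181.2): V_u = 1/1.07·[0.6400·0.0000 + 0.3600·0.0000] = 0.0000
Node d (S = 108.8): V_d = 1/1.07·[0.6400·0.0000 + 0.3600·53.4375] = 17.9790
Node 0 (S = 145): V_0 = 1/1.07·[0.6400·0.0000 + 0.3600·17.9790] = 6.0490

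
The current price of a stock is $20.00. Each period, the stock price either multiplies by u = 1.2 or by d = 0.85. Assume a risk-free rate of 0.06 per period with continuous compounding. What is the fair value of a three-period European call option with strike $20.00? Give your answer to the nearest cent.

Risk-neutral probability p = (e^0.06 − 0.85)/(1.2 − 0.85) = 0.2118/0.3500 = 0.6052
Terminal stock prices: S_uuu = 34.56, S_uud = 24.48, S_udd = 17.34, S_ddd = 12.28
Terminal payoffs (S − K): max(14.56, 0) = 14.56, max(4.48, 0) = 4.48, max(-2.66, 0) = 0, max(-7.718, 0) = 0
Node uu (S = 28.8): V_uu = e^(−0.06)·[0.6052·14.5600 + 0.3948·4.4800] = 9.9647
Node ud (S = 20.4): V_ud = e^(−0.06)·[0.6052·4.4800 + 0.3948·0.0000] = 2.5536
Node dd (S = 14.45): V_dd = e^(−0.06)·[0.6052·0.0000 + 0.3948·0.0000] = 0.0000
Node u (S = 24): V_u = e^(−0.06)·[0.6052·9.9647 + 0.3948·2.5536] = 6.6292
Node d (S = 17): V_d = e^(−0.06)·[0.6052·2.5536 + 0.3948·0.0000] = 1.4556
Node 0 (S = 20): V_0 = e^(−0.06)·[0.6052·6.6292 + 0.3948·1.4556] = 4.3198

$4.32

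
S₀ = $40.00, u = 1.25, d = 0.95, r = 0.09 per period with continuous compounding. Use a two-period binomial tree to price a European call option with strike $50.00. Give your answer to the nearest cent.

Risk-neutral probability p = (e^0.09 − 0.95)/(1.25 − 0.95) = 0.1442/0.3000 = 0.4806
Terminal stock prices: S_uu = 62.5, S_ud = 47.5, S_dd = 36.1
Terminal payoffs (S − K): max(12.5, 0) = 12.5, max(-2.5, 0) = 0, max(-13.9, 0) = 0
Node u (S = 50): V_u = e^(−0.09)·[0.4806·12.5000 + 0.5194·0.0000] = 5.4902
Node d (S = 38): V_d = e^(−0.09)·[0.4806·0.0000 + 0.5194·0.0000] = 0.0000
Node 0 (S = 40): V_0 = e^(−0.09)·[0.4806·5.4902 + 0.5194·0.0000] = 2.4114

$2.41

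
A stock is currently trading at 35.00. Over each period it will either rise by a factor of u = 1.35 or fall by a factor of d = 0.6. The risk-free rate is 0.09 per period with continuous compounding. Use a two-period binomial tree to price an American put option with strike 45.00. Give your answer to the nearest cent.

10.61

Risk-neutral probability p = (e^0.09 − 0.6)/(1.35 − 0.6) = 0.4942/0.7500 = 0.6589
Terminal stock prices: S_uu = 63.79, S_ud = 28.35, S_dd = 12.6
Terminal payoffs (K − S): max(-18.79, 0) = 0, max(16.65, 0) = 16.65, max(32.4, 0) = 32.4
Node u (S = 47.25): continuation = e^(−0.09)·[0.6589·0.0000 + 0.3411·16.6500] = 5.1905; exercise value = 0.0000 ≤ continuation, so V_u = 5.1905
Node d (S = 21): continuation = e^(−0.09)·[0.6589·16.6500 + 0.3411·32.4000] = 20.1269; exercise value = 24.0000 > continuation, so V_d = 24.0000 (exercise)
Node 0 (S = 35): continuation = e^(−0.09)·[0.6589·5.1905 + 0.3411·24.0000] = 10.6075; exercise value = 10.0000 ≤ continuation, so V_0 = 10.6075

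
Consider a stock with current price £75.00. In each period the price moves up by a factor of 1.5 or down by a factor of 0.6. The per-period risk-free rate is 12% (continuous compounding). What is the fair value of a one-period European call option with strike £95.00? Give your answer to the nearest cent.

Risk-neutral probability p = (e^0.12 − 0.6)/(1.5 − 0.6) = 0.5275/0.9000 = 0.5861
Terminal stock prices: S_u = 112.5, S_d = 45
Terminal payoffs (S − K): max(17.5, 0) = 17.5, max(-50, 0) = 0
Node 0 (S = 75): V_0 = e^(−0.12)·[0.5861·17.5000 + 0.4139·0.0000] = 9.0970

£9.10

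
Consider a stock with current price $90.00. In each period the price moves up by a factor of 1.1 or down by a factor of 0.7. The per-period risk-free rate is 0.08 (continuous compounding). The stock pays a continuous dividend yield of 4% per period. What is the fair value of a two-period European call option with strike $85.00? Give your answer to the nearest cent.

Per-period risk-free factor R = e^0.08 = 1.0833; dividend-adjusted growth = e^(0.08−0.04) = 1.0408.
Risk-neutral probability p = (1.0408 − 0.7)/(1.1 − 0.7) = 0.3408/0.4000 = 0.8520
Terminal stock prices: S_uu = 108.9, S_ud = 69.3, S_dd = 44.1
Terminal payoffs (S − K): max(23.9, 0) = 23.9, max(-15.7, 0) = 0, max(-40.9, 0) = 0
Node u (S = 99): V_u = e^(−0.08)·[0.8520·23.9000 + 0.1480·0.0000] = 18.7978
Node d (S = 63): V_d = e^(−0.08)·[0.8520·0.0000 + 0.1480·0.0000] = 0.0000
Node 0 (S = 90): V_0 = e^(−0.08)·[0.8520·18.7978 + 0.1480·0.0000] = 14.7849

$14.78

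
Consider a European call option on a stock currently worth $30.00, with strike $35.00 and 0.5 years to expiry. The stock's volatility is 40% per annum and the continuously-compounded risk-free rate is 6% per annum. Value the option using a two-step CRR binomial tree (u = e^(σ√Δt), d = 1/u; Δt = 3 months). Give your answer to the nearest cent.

CRR parameters: u = e^(σ√Δt) = e^(0.4·√0.25) = 1.2214, d = 1/u = 0.8187
Per-period rate: rΔt = 0.06·0.25 = 0.015, so R = e^0.015 = 1.0151
Risk-neutral probability p = (e^0.015 − 0.8187)/(1.2214 − 0.8187) = 0.1964/0.4027 = 0.4877
Terminal stock prices: S_uu = 44.75, S_ud = 30, S_dd = 20.11
Terminal payoffs (S − K): max(9.755, 0) = 9.755, max(-5, 0) = 0, max(-14.89, 0) = 0
Node u (S = 36.64): V_u = e^(−0.015)·[0.4877·9.7547 + 0.5123·0.0000] = 4.6865
Node d (S = 24.56): V_d = e^(−0.015)·[0.4877·0.0000 + 0.5123·0.0000] = 0.0000
Node 0 (S = 30): V_0 = e^(−0.015)·[0.4877·4.6865 + 0.5123·0.0000] = 2.2516

$2.25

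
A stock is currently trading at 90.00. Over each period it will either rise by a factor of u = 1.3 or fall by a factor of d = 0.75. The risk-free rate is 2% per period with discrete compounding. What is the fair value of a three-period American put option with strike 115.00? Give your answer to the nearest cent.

Risk-neutral probability p = (1 + 0.02 − 0.75)/(1.3 − 0.75) = 0.2700/0.5500 = 0.4909
Terminal stock prices: S_uuu = 197.7, S_uud = 114.1, S_udd = 65.81, S_ddd = 37.97
Terminal payoffs (K − S): max(-82.73, 0) = 0, max(0.925, 0) = 0.925, max(49.19, 0) = 49.19, max(77.03, 0) = 77.03
Node uu (S = 152.1): continuation = 1/1.02·[0.4909·0.0000 + 0.5091·0.9250] = 0.4617; exercise value = 0.0000 ≤ continuation, so V_uu = 0.4617
Node ud (S = 87.75): continuation = 1/1.02·[0.4909·0.9250 + 0.5091·49.1875] = 24.9951; exercise value = 27.2500 > continuation, so V_ud = 27.2500 (exercise)
Node dd (S = 50.62): continuation = 1/1.02·[0.4909·49.1875 + 0.5091·77.0312] = 62.1201; exercise value = 64.3750 > continuation, so V_dd = 64.3750 (exercise)
Node u (S = 117): continuation = 1/1.02·[0.4909·0.4617 + 0.5091·27.2500] = 13.8229; exercise value = 0.0000 ≤ continuation, so V_u = 13.8229
Node d (S = 67.5): continuation = 1/1.02·[0.4909·27.2500 + 0.5091·64.3750] = 45.2451; exercise value = 47.5000 > continuation, so V_d = 47.5000 (exercise)
Node 0 (S = 90): continuation = 1/1.02·[0.4909·13.8229 + 0.5091·47.5000] = 30.3604; exercise value = 25.0000 ≤ continuation, so V_0 = 30.3604

30.36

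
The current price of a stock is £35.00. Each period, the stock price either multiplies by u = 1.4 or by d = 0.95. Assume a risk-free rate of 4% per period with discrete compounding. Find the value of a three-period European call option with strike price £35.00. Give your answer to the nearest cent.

Risk-neutral probability p = (1 + 0.04 − 0.95)/(1.4 − 0.95) = 0.0900/0.4500 = 0.2000
Terminal stock prices: S_uuu = 96.04, S_uud = 65.17, S_udd = 44.22, S_ddd = 30.01
Terminal payoffs (S − K): max(61.04, 0) = 61.04, max(30.17, 0) = 30.17, max(9.222, 0) = 9.222, max(-4.992, 0) = 0
Node uu (S = 68.6): V_uu = 1/1.04·[0.2000·61.0400 + 0.8000·30.1700] = 34.9462
Node ud (S = 46.55): V_ud = 1/1.04·[0.2000·30.1700 + 0.8000·9.2225] = 12.8962
Node dd (S = 31.59): V_dd = 1/1.04·[0.2000·9.2225 + 0.8000·0.0000] = 1.7736
Node u (S = 49): V_u = 1/1.04·[0.2000·34.9462 + 0.8000·12.8962] = 16.6405
Node d (S = 33.25): V_d = 1/1.04·[0.2000·12.8962 + 0.8000·1.7736] = 3.8443
Node 0 (S = 35): V_0 = 1/1.04·[0.2000·16.6405 + 0.8000·3.8443] = 6.1573

£6.16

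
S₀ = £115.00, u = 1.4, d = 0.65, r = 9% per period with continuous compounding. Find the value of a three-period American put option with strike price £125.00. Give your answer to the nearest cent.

Risk-neutral probability p = (e^0.09 − 0.65)/(1.4 − 0.65) = 0.4442/0.7500 = 0.5922
Terminal stock prices: S_uuu = 315.6, S_uud = 146.5, S_udd = 68.02, S_ddd = 31.58
Terminal payoffs (K − S): max(-190.6, 0) = 0, max(-21.51, 0) = 0, max(56.98, 0) = 56.98, max(93.42, 0) = 93.42
Node uu (S = 225.4): continuation = e^(−0.09)·[0.5922·0.0000 + 0.4078·0.0000] = 0.0000; exercise value = 0.0000 ≤ continuation, so V_uu = 0.0000
Node ud (S = 104.7): continuation = e^(−0.09)·[0.5922·0.0000 + 0.4078·56.9775] = 21.2339; exercise value = 20.3500 ≤ continuation, so V_ud = 21.2339
Node dd (S = 48.59): continuation = e^(−0.09)·[0.5922·56.9775 + 0.4078·93.4181] = 65.6539; exercise value = 76.4125 > continuation, so V_dd = 76.4125 (exercise)
Node u (S = 161): continuation = e^(−0.09)·[0.5922·0.0000 + 0.4078·21.2339] = 7.9133; exercise value = 0.0000 ≤ continuation, so V_u = 7.9133
Node d (S = 74.75): continuation = e^(−0.09)·[0.5922·21.2339 + 0.4078·76.4125] = 39.9698; exercise value = 50.2500 > continuation, so V_d = 50.2500 (exercise)
Node 0 (S = 115): continuation = e^(−0.09)·[0.5922·7.9133 + 0.4078·50.2500] = 23.0099; exercise value = 10.0000 ≤ continuation, so V_0 = 23.0099

£23.01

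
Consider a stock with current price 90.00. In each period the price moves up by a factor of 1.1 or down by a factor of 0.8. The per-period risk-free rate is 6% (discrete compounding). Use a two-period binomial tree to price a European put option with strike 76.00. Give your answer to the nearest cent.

Risk-neutral probability p = (1 + 0.06 − 0.8)/(1.1 − 0.8) = 0.2600/0.3000 = 0.8667
Terminal stock prices: S_uu = 108.9, S_ud = 79.2, S_dd = 57.6
Terminal payoffs (K − S): max(-32.9, 0) = 0, max(-3.2, 0) = 0, max(18.4, 0) = 18.4
Node u (S = 99): V_u = 1/1.06·[0.8667·0.0000 + 0.1333·0.0000] = 0.0000
Node d (S = 72): V_d = 1/1.06·[0.8667·0.0000 + 0.1333·18.4000] = 2.3145
Node 0 (S = 90): V_0 = 1/1.06·[0.8667·0.0000 + 0.1333·2.3145] = 0.2911

0.29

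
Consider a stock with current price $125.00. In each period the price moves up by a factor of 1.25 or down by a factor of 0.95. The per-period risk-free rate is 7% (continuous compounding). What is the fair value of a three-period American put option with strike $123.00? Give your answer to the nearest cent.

Risk-neutral probability p = (e^0.07 − 0.95)/(1.25 − 0.95) = 0.1225/0.3000 = 0.4084
Terminal stock prices: S_uuu = 244.1, S_uud = 185.5, S_udd = 141, S_ddd = 107.2
Terminal payoffs (K − S): max(-121.1, 0) = 0, max(-62.55, 0) = 0, max(-18.02, 0) = 0, max(15.83, 0) = 15.83
Node uu (S = 195.3): continuation = e^(−0.07)·[0.4084·0.0000 + 0.5916·0.0000] = 0.0000; exercise value = 0.0000 ≤ continuation, so V_uu = 0.0000
Node ud (S = 148.4): continuation = e^(−0.07)·[0.4084·0.0000 + 0.5916·0.0000] = 0.0000; exercise value = 0.0000 ≤ continuation, so V_ud = 0.0000
Node dd (S = 112.8): continuation = e^(−0.07)·[0.4084·0.0000 + 0.5916·15.8281] = 8.7314; exercise value = 10.1875 > continuation, so V_dd = 10.1875 (exercise)
Node u (S = 156.2): continuation = e^(−0.07)·[0.4084·0.0000 + 0.5916·0.0000] = 0.0000; exercise value = 0.0000 ≤ continuation, so V_u = 0.0000
Node d (S = 118.8): continuation = e^(−0.07)·[0.4084·0.0000 + 0.5916·10.1875] = 5.6198; exercise value = 4.2500 ≤ continuation, so V_d = 5.6198
Node 0 (S = 125): continuation = e^(−0.07)·[0.4084·0.0000 + 0.5916·5.6198] = 3.1001; exercise value = 0.0000 ≤ continuation, so V_0 = 3.1001

$3.10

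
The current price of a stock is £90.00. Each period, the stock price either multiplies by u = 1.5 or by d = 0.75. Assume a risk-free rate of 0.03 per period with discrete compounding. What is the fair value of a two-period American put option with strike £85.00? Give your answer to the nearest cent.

£12.72

Risk-neutral probability p = (1 + 0.03 − 0.75)/(1.5 − 0.75) = 0.2800/0.7500 = 0.3733
Terminal stock prices: S_uu = 202.5, S_ud = 101.2, S_dd = 50.62
Terminal payoffs (K − S): max(-117.5, 0) = 0, max(-16.25, 0) = 0, max(34.38, 0) = 34.38
Node u (S = 135): continuation = 1/1.03·[0.3733·0.0000 + 0.6267·0.0000] = 0.0000; exercise value = 0.0000 ≤ continuation, so V_u = 0.0000
Node d (S = 67.5): continuation = 1/1.03·[0.3733·0.0000 + 0.6267·34.3750] = 20.9142; exercise value = 17.5000 ≤ continuation, so V_d = 20.9142
Node 0 (S = 90): continuation = 1/1.03·[0.3733·0.0000 + 0.6267·20.9142] = 12.7245; exercise value = 0.0000 ≤ continuation, so V_0 = 12.7245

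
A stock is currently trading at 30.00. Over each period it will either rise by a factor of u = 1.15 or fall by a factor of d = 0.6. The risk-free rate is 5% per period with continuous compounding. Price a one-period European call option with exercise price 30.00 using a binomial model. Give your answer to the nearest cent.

3.51

Risk-neutral probability p = (e^0.05 − 0.6)/(1.15 − 0.6) = 0.4513/0.5500 = 0.8205
Terminal stock prices: S_u = 34.5, S_d = 18
Terminal payoffs (S − K): max(4.5, 0) = 4.5, max(-12, 0) = 0
Node 0 (S = 30): V_0 = e^(−0.05)·[0.8205·4.5000 + 0.1795·0.0000] = 3.5121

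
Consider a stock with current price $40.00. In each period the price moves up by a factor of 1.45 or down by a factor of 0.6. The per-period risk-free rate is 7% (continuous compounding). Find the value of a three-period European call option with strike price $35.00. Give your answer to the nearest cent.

Risk-neutral probability p = (e^0.07 − 0.6)/(1.45 − 0.6) = 0.4725/0.8500 = 0.5559
Terminal stock prices: S_uuu = 121.9, S_uud = 50.46, S_udd = 20.88, S_ddd = 8.64
Terminal payoffs (S − K): max(86.94, 0) = 86.94, max(15.46, 0) = 15.46, max(-14.12, 0) = 0, max(-26.36, 0) = 0
Node uu (S = 84.1): V_uu = e^(−0.07)·[0.5559·86.9450 + 0.4441·15.4600] = 51.4662
Node ud (S = 34.8): V_ud = e^(−0.07)·[0.5559·15.4600 + 0.4441·0.0000] = 8.0131
Node dd (S = 14.4): V_dd = e^(−0.07)·[0.5559·0.0000 + 0.4441·0.0000] = 0.0000
Node u (S = 58): V_u = e^(−0.07)·[0.5559·51.4662 + 0.4441·8.0131] = 29.9936
Node d (S = 24): V_d = e^(−0.07)·[0.5559·8.0131 + 0.4441·0.0000] = 4.1533
Node 0 (S = 40): V_0 = e^(−0.07)·[0.5559·29.9936 + 0.4441·4.1533] = 17.2658

$17.27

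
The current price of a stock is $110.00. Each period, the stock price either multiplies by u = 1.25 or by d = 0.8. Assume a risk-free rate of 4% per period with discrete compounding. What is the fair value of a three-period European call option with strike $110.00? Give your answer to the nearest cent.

$23.88

Risk-neutral probability p = (1 + 0.04 − 0.8)/(1.25 − 0.8) = 0.2400/0.4500 = 0.5333
Terminal stock prices: S_uuu = 214.8, S_uud = 137.5, S_udd = 88, S_ddd = 56.32
Terminal payoffs (S − K): max(104.8, 0) = 104.8, max(27.5, 0) = 27.5, max(-22, 0) = 0, max(-53.68, 0) = 0
Node uu (S = 171.9): V_uu = 1/1.04·[0.5333·104.8438 + 0.4667·27.5000] = 66.1058
Node ud (S = 110): V_ud = 1/1.04·[0.5333·27.5000 + 0.4667·0.0000] = 14.1026
Node dd (S = 70.4): V_dd = 1/1.04·[0.5333·0.0000 + 0.4667·0.0000] = 0.0000
Node u (S = 137.5): V_u = 1/1.04·[0.5333·66.1058 + 0.4667·14.1026] = 40.2285
Node d (S = 88): V_d = 1/1.04·[0.5333·14.1026 + 0.4667·0.0000] = 7.2321
Node 0 (S = 110): V_0 = 1/1.04·[0.5333·40.2285 + 0.4667·7.2321] = 23.8751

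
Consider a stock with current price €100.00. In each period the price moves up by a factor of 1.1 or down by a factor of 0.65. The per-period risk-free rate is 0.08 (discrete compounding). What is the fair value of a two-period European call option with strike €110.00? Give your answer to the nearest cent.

Risk-neutral probability p = (1 + 0.08 − 0.65)/(1.1 − 0.65) = 0.4300/0.4500 = 0.9556
Terminal stock prices: S_uu = 121, S_ud = 71.5, S_dd = 42.25
Terminal payoffs (S − K): max(11, 0) = 11, max(-38.5, 0) = 0, max(-67.75, 0) = 0
Node u (S = 110): V_u = 1/1.08·[0.9556·11.0000 + 0.0444·0.0000] = 9.7325
Node d (S = 65): V_d = 1/1.08·[0.9556·0.0000 + 0.0444·0.0000] = 0.0000
Node 0 (S = 100): V_0 = 1/1.08·[0.9556·9.7325 + 0.0444·0.0000] = 8.6111

€8.61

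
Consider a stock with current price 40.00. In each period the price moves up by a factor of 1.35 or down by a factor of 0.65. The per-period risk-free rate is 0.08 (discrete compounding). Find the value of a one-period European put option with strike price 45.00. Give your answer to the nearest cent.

6.79

Risk-neutral probability p = (1 + 0.08 − 0.65)/(1.35 − 0.65) = 0.4300/0.7000 = 0.6143
Terminal stock prices: S_u = 54, S_d = 26
Terminal payoffs (K − S): max(-9, 0) = 0, max(19, 0) = 19
Node 0 (S = 40): V_0 = 1/1.08·[0.6143·0.0000 + 0.3857·19.0000] = 6.7857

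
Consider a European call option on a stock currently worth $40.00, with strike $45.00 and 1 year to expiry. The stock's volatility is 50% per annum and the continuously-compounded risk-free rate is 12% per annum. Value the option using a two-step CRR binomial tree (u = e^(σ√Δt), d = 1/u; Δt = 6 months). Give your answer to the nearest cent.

CRR parameters: u = e^(σ√Δt) = e^(0.5·√0.5) = 1.4241, d = 1/u = 0.7022
Per-period rate: rΔt = 0.12·0.5 = 0.06, so R = e^0.06 = 1.0618
Risk-neutral probability p = (e^0.06 − 0.7022)/(1.4241 − 0.7022) = 0.3596/0.7219 = 0.4982
Terminal stock prices: S_uu = 81.12, S_ud = 40, S_dd = 19.72
Terminal payoffs (S − K): max(36.12, 0) = 36.12, max(-5, 0) = 0, max(-25.28, 0) = 0
Node u (S = 56.96): V_u = e^(−0.06)·[0.4982·36.1246 + 0.5018·0.0000] = 16.9484
Node d (S = 28.09): V_d = e^(−0.06)·[0.4982·0.0000 + 0.5018·0.0000] = 0.0000
Node 0 (S = 40): V_0 = e^(−0.06)·[0.4982·16.9484 + 0.5018·0.0000] = 7.9516

$7.95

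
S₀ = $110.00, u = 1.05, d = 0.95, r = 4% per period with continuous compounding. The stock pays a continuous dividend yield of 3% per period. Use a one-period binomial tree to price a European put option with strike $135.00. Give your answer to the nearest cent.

$22.96

Per-period risk-free factor R = e^0.04 = 1.0408; dividend-adjusted growth = e^(0.04−0.03) = 1.0101.
Risk-neutral probability p = (1.0101 − 0.95)/(1.05 − 0.95) = 0.0601/0.1000 = 0.6005
Terminal stock prices: S_u = 115.5, S_d = 104.5
Terminal payoffs (K − S): max(19.5, 0) = 19.5, max(30.5, 0) = 30.5
Node 0 (S = 110): V_0 = e^(−0.04)·[0.6005·19.5000 + 0.3995·30.5000] = 22.9576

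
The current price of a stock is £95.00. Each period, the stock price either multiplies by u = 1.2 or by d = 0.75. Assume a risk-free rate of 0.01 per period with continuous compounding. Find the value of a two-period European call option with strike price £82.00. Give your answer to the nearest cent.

£19.61

Risk-neutral probability p = (e^0.01 − 0.75)/(1.2 − 0.75) = 0.2601/0.4500 = 0.5779
Terminal stock prices: S_uu = 136.8, S_ud = 85.5, S_dd = 53.44
Terminal payoffs (S − K): max(54.8, 0) = 54.8, max(3.5, 0) = 3.5, max(-28.56, 0) = 0
Node u (S = 114): V_u = e^(−0.01)·[0.5779·54.8000 + 0.4221·3.5000] = 32.8159
Node d (S = 71.25): V_d = e^(−0.01)·[0.5779·3.5000 + 0.4221·0.0000] = 2.0025
Node 0 (S = 95): V_0 = e^(−0.01)·[0.5779·32.8159 + 0.4221·2.0025] = 19.6121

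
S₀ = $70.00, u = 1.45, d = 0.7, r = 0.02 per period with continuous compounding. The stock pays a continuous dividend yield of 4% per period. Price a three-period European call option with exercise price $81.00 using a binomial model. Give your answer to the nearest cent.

$11.94

Per-period risk-free factor R = e^0.02 = 1.0202; dividend-adjusted growth = e^(0.02−0.04) = 0.9802.
Risk-neutral probability p = (0.9802 − 0.7)/(1.45 − 0.7) = 0.2802/0.7500 = 0.3736
Terminal stock prices: S_uuu = 213.4, S_uud = 103, S_udd = 49.73, S_ddd = 24.01
Terminal payoffs (S − K): max(132.4, 0) = 132.4, max(22.02, 0) = 22.02, max(-31.27, 0) = 0, max(-56.99, 0) = 0
Node uu (S = 147.2): V_uu = e^(−0.02)·[0.3736·132.4038 + 0.6264·22.0225] = 62.0081
Node ud (S = 71.05): V_ud = e^(−0.02)·[0.3736·22.0225 + 0.6264·0.0000] = 8.0647
Node dd (S = 34.3): V_dd = e^(−0.02)·[0.3736·0.0000 + 0.6264·0.0000] = 0.0000
Node u (S = 101.5): V_u = e^(−0.02)·[0.3736·62.0081 + 0.6264·8.0647] = 27.6591
Node d (S = 49): V_d = e^(−0.02)·[0.3736·8.0647 + 0.6264·0.0000] = 2.9533
Node 0 (S = 70): V_0 = e^(−0.02)·[0.3736·27.6591 + 0.6264·2.9533] = 11.9421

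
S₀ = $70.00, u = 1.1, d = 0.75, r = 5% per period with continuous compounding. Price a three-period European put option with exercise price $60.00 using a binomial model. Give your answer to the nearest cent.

Risk-neutral probability p = (e^0.05 − 0.75)/(1.1 − 0.75) = 0.3013/0.3500 = 0.8608
Terminal stock prices: S_uuu = 93.17, S_uud = 63.53, S_udd = 43.31, S_ddd = 29.53
Terminal payoffs (K − S): max(-33.17, 0) = 0, max(-3.525, 0) = 0, max(16.69, 0) = 16.69, max(30.47, 0) = 30.47
Node uu (S = 84.7): V_uu = e^(−0.05)·[0.8608·0.0000 + 0.1392·0.0000] = 0.0000
Node ud (S = 57.75): V_ud = e^(−0.05)·[0.8608·0.0000 + 0.1392·16.6875] = 2.2100
Node dd (S = 39.38): V_dd = e^(−0.05)·[0.8608·16.6875 + 0.1392·30.4688] = 17.6988
Node u (S = 77): V_u = e^(−0.05)·[0.8608·0.0000 + 0.1392·2.2100] = 0.2927
Node d (S = 52.5): V_d = e^(−0.05)·[0.8608·2.2100 + 0.1392·17.6988] = 4.1535
Node 0 (S = 70): V_0 = e^(−0.05)·[0.8608·0.2927 + 0.1392·4.1535] = 0.7897

$0.79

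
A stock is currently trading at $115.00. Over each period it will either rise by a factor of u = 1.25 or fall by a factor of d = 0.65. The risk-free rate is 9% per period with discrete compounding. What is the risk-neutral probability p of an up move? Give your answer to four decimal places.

p = 0.7333

Risk-neutral probability p = (1 + 0.09 − 0.65)/(1.25 − 0.65) = 0.4400/0.6000 = 0.7333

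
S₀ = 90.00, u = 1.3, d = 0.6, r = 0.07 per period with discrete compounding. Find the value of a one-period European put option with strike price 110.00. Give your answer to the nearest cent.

17.20

Risk-neutral probability p = (1 + 0.07 − 0.6)/(1.3 − 0.6) = 0.4700/0.7000 = 0.6714
Terminal stock prices: S_u = 117, S_d = 54
Terminal payoffs (K − S): max(-7, 0) = 0, max(56, 0) = 56
Node 0 (S = 90): V_0 = 1/1.07·[0.6714·0.0000 + 0.3286·56.0000] = 17.1963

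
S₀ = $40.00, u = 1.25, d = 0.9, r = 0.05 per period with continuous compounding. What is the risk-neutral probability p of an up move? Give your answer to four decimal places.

p = 0.4322

Risk-neutral probability p = (e^0.05 − 0.9)/(1.25 − 0.9) = 0.1513/0.3500 = 0.4322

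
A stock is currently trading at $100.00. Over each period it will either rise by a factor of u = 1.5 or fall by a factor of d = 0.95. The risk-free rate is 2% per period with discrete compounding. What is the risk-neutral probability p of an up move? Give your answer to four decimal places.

p = 0.1273

Risk-neutral probability p = (1 + 0.02 − 0.95)/(1.5 − 0.95) = 0.0700/0.5500 = 0.1273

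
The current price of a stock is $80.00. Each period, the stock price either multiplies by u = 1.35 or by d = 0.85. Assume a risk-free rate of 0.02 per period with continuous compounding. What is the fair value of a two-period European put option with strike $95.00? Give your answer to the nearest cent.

Risk-neutral probability p = (e^0.02 − 0.85)/(1.35 − 0.85) = 0.1702/0.5000 = 0.3404
Terminal stock prices: S_uu = 145.8, S_ud = 91.8, S_dd = 57.8
Terminal payoffs (K − S): max(-50.8, 0) = 0, max(3.2, 0) = 3.2, max(37.2, 0) = 37.2
Node u (S = 108): V_u = e^(−0.02)·[0.3404·0.0000 + 0.6596·3.2000] = 2.0689
Node d (S = 68): V_d = e^(−0.02)·[0.3404·3.2000 + 0.6596·37.2000] = 25.1189
Node 0 (S = 80): V_0 = e^(−0.02)·[0.3404·2.0689 + 0.6596·25.1189] = 16.9306

$16.93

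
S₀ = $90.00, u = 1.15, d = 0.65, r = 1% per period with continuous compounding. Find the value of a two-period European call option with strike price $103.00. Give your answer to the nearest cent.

Risk-neutral probability p = (e^0.01 − 0.65)/(1.15 − 0.65) = 0.3601/0.5000 = 0.7201
Terminal stock prices: S_uu = 119, S_ud = 67.27, S_dd = 38.03
Terminal payoffs (S − K): max(16.02, 0) = 16.02, max(-35.73, 0) = 0, max(-64.97, 0) = 0
Node u (S = 103.5): V_u = e^(−0.01)·[0.7201·16.0250 + 0.2799·0.0000] = 11.4248
Node d (S = 58.5): V_d = e^(−0.01)·[0.7201·0.0000 + 0.2799·0.0000] = 0.0000
Node 0 (S = 90): V_0 = e^(−0.01)·[0.7201·11.4248 + 0.2799·0.0000] = 8.1451

$8.15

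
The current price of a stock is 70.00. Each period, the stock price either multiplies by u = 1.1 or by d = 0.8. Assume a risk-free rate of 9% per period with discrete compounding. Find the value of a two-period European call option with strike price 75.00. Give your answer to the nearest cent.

7.63

Risk-neutral probability p = (1 + 0.09 − 0.8)/(1.1 − 0.8) = 0.2900/0.3000 = 0.9667
Terminal stock prices: S_uu = 84.7, S_ud = 61.6, S_dd = 44.8
Terminal payoffs (S − K): max(9.7, 0) = 9.7, max(-13.4, 0) = 0, max(-30.2, 0) = 0
Node u (S = 77): V_u = 1/1.09·[0.9667·9.7000 + 0.0333·0.0000] = 8.6024
Node d (S = 56): V_d = 1/1.09·[0.9667·0.0000 + 0.0333·0.0000] = 0.0000
Node 0 (S = 70): V_0 = 1/1.09·[0.9667·8.6024 + 0.0333·0.0000] = 7.6291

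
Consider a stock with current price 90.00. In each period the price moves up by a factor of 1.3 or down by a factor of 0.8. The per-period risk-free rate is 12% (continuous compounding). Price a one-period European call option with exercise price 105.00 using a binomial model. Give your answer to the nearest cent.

6.97

Risk-neutral probability p = (e^0.12 − 0.8)/(1.3 − 0.8) = 0.3275/0.5000 = 0.6550
Terminal stock prices: S_u = 117, S_d = 72
Terminal payoffs (S − K): max(12, 0) = 12, max(-33, 0) = 0
Node 0 (S = 90): V_0 = e^(−0.12)·[0.6550·12.0000 + 0.3450·0.0000] = 6.9711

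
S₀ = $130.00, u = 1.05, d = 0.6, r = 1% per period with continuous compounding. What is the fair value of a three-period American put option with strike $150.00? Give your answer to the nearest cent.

$20.00

Risk-neutral probability p = (e^0.01 − 0.6)/(1.05 − 0.6) = 0.4101/0.4500 = 0.9112
Terminal stock prices: S_uuu = 150.5, S_uud = 86, S_udd = 49.14, S_ddd = 28.08
Terminal payoffs (K − S): max(-0.4913, 0) = 0, max(64, 0) = 64, max(100.9, 0) = 100.9, max(121.9, 0) = 121.9
Node uu (S = 143.3): continuation = e^(−0.01)·[0.9112·0.0000 + 0.0888·64.0050] = 5.6257; exercise value = 6.6750 > continuation, so V_uu = 6.6750 (exercise)
Node ud (S = 81.9): continuation = e^(−0.01)·[0.9112·64.0050 + 0.0888·100.8600] = 66.6075; exercise value = 68.1000 > continuation, so V_ud = 68.1000 (exercise)
Node dd (S = 46.8): continuation = e^(−0.01)·[0.9112·100.8600 + 0.0888·121.9200] = 101.7075; exercise value = 103.2000 > continuation, so V_dd = 103.2000 (exercise)
Node u (S = 136.5): continuation = e^(−0.01)·[0.9112·6.6750 + 0.0888·68.1000] = 12.0075; exercise value = 13.5000 > continuation, so V_u = 13.5000 (exercise)
Node d (S = 78): continuation = e^(−0.01)·[0.9112·68.1000 + 0.0888·103.2000] = 70.5075; exercise value = 72.0000 > continuation, so V_d = 72.0000 (exercise)
Node 0 (S = 130): continuation = e^(−0.01)·[0.9112·13.5000 + 0.0888·72.0000] = 18.5075; exercise value = 20.0000 > continuation, so V_0 = 20.0000 (exercise)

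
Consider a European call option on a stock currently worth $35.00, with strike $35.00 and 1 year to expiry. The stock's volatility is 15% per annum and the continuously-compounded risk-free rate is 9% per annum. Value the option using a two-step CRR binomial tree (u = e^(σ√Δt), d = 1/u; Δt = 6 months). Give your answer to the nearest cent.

CRR parameters: u = e^(σ√Δt) = e^(0.15·√0.5) = 1.1119, d = 1/u = 0.8994
Per-period rate: rΔt = 0.09·0.5 = 0.045, so R = e^0.045 = 1.0460
Risk-neutral probability p = (e^0.045 − 0.8994)/(1.1119 − 0.8994) = 0.1467/0.2125 = 0.6901
Terminal stock prices: S_uu = 43.27, S_ud = 35, S_dd = 28.31
Terminal payoffs (S − K): max(8.271, 0) = 8.271, max(0, 0) = 0, max(-6.69, 0) = 0
Node u (S = 38.92): V_u = e^(−0.045)·[0.6901·8.2709 + 0.3099·0.0000] = 5.4564
Node d (S = 31.48): V_d = e^(−0.045)·[0.6901·0.0000 + 0.3099·0.0000] = 0.0000
Node 0 (S = 35): V_0 = e^(−0.045)·[0.6901·5.4564 + 0.3099·0.0000] = 3.5997

$3.60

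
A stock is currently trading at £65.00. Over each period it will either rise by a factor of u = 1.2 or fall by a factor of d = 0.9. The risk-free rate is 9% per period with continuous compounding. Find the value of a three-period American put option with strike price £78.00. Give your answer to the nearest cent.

£13.00

Risk-neutral probability p = (e^0.09 − 0.9)/(1.2 − 0.9) = 0.1942/0.3000 = 0.6472
Terminal stock prices: S_uuu = 112.3, S_uud = 84.24, S_udd = 63.18, S_ddd = 47.39
Terminal payoffs (K − S): max(-34.32, 0) = 0, max(-6.24, 0) = 0, max(14.82, 0) = 14.82, max(30.61, 0) = 30.61
Node uu (S = 93.6): continuation = e^(−0.09)·[0.6472·0.0000 + 0.3528·0.0000] = 0.0000; exercise value = 0.0000 ≤ continuation, so V_uu = 0.0000
Node ud (S = 70.2): continuation = e^(−0.09)·[0.6472·0.0000 + 0.3528·14.8200] = 4.7778; exercise value = 7.8000 > continuation, so V_ud = 7.8000 (exercise)
Node dd (S = 52.65): continuation = e^(−0.09)·[0.6472·14.8200 + 0.3528·30.6150] = 18.6366; exercise value = 25.3500 > continuation, so V_dd = 25.3500 (exercise)
Node u (S = 78): continuation = e^(−0.09)·[0.6472·0.0000 + 0.3528·7.8000] = 2.5147; exercise value = 0.0000 ≤ continuation, so V_u = 2.5147
Node d (S = 58.5): continuation = e^(−0.09)·[0.6472·7.8000 + 0.3528·25.3500] = 12.7866; exercise value = 19.5000 > continuation, so V_d = 19.5000 (exercise)
Node 0 (S = 65): continuation = e^(−0.09)·[0.6472·2.5147 + 0.3528·19.5000] = 7.7741; exercise value = 13.0000 > continuation, so V_0 = 13.0000 (exercise)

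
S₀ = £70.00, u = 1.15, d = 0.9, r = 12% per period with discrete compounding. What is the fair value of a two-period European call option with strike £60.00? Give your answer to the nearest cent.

Risk-neutral probability p = (1 + 0.12 − 0.9)/(1.15 − 0.9) = 0.2200/0.2500 = 0.8800
Terminal stock prices: S_uu = 92.57, S_ud = 72.45, S_dd = 56.7
Terminal payoffs (S − K): max(32.57, 0) = 32.57, max(12.45, 0) = 12.45, max(-3.3, 0) = 0
Node u (S = 80.5): V_u = 1/1.12·[0.8800·32.5750 + 0.1200·12.4500] = 26.9286
Node d (S = 63): V_d = 1/1.12·[0.8800·12.4500 + 0.1200·0.0000] = 9.7821
Node 0 (S = 70): V_0 = 1/1.12·[0.8800·26.9286 + 0.1200·9.7821] = 22.2063

£22.21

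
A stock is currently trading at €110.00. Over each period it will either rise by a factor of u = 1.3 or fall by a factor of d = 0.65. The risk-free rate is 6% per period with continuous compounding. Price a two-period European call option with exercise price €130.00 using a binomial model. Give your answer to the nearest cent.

Risk-neutral probability p = (e^0.06 − 0.65)/(1.3 − 0.65) = 0.4118/0.6500 = 0.6336
Terminal stock prices: S_uu = 185.9, S_ud = 92.95, S_dd = 46.48
Terminal payoffs (S − K): max(55.9, 0) = 55.9, max(-37.05, 0) = 0, max(-83.53, 0) = 0
Node u (S = 143): V_u = e^(−0.06)·[0.6336·55.9000 + 0.3664·0.0000] = 33.3554
Node d (S = 71.5): V_d = e^(−0.06)·[0.6336·0.0000 + 0.3664·0.0000] = 0.0000
Node 0 (S = 110): V_0 = e^(−0.06)·[0.6336·33.3554 + 0.3664·0.0000] = 19.9030

€19.90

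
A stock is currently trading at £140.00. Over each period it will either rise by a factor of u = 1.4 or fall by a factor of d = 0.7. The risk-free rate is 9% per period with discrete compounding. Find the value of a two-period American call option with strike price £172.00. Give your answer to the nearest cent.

Risk-neutral probability p = (1 + 0.09 − 0.7)/(1.4 − 0.7) = 0.3900/0.7000 = 0.5571
Terminal stock prices: S_uu = 274.4, S_ud = 137.2, S_dd = 68.6
Terminal payoffs (S − K): max(102.4, 0) = 102.4, max(-34.8, 0) = 0, max(-103.4, 0) = 0
Node u (S = 196): continuation = 1/1.09·[0.5571·102.4000 + 0.4429·0.0000] = 52.3408; exercise value = 24.0000 ≤ continuation, so V_u = 52.3408
Node d (S = 98): continuation = 1/1.09·[0.5571·0.0000 + 0.4429·0.0000] = 0.0000; exercise value = 0.0000 ≤ continuation, so V_d = 0.0000
Node 0 (S = 140): continuation = 1/1.09·[0.5571·52.3408 + 0.4429·0.0000] = 26.7535; exercise value = 0.0000 ≤ continuation, so V_0 = 26.7535

£26.75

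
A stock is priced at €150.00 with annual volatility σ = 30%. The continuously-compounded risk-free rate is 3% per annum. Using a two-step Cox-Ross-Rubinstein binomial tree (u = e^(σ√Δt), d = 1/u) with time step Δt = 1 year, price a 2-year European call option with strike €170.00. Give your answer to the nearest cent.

€22.01

CRR parameters: u = e^(σ√Δt) = e^(0.3·√1) = 1.3499, d = 1/u = 0.7408
Per-period rate: rΔt = 0.03·1 = 0.03, so R = e^0.03 = 1.0305
Risk-neutral probability p = (e^0.03 − 0.7408)/(1.3499 − 0.7408) = 0.2896/0.6090 = 0.4756
Terminal stock prices: S_uu = 273.3, S_ud = 150, S_dd = 82.32
Terminal payoffs (S − K): max(103.3, 0) = 103.3, max(-20, 0) = 0, max(-87.68, 0) = 0
Node u (S = 202.5): V_u = e^(−0.03)·[0.4756·103.3178 + 0.5244·0.0000] = 47.6819
Node d (S = 111.1): V_d = e^(−0.03)·[0.4756·0.0000 + 0.5244·0.0000] = 0.0000
Node 0 (S = 150): V_0 = e^(−0.03)·[0.4756·47.6819 + 0.5244·0.0000] = 22.0055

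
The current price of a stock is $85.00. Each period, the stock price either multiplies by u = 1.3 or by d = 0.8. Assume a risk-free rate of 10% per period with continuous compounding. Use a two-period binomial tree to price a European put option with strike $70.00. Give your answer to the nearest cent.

$1.94

Risk-neutral probability p = (e^0.1 − 0.8)/(1.3 − 0.8) = 0.3052/0.5000 = 0.6103
Terminal stock prices: S_uu = 143.7, S_ud = 88.4, S_dd = 54.4
Terminal payoffs (K − S): max(-73.65, 0) = 0, max(-18.4, 0) = 0, max(15.6, 0) = 15.6
Node u (S = 110.5): V_u = e^(−0.1)·[0.6103·0.0000 + 0.3897·0.0000] = 0.0000
Node d (S = 68): V_d = e^(−0.1)·[0.6103·0.0000 + 0.3897·15.6000] = 5.5002
Node 0 (S = 85): V_0 = e^(−0.1)·[0.6103·0.0000 + 0.3897·5.5002] = 1.9392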